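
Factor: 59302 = 2^1*149^1*199^1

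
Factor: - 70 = - 2^1*5^1*7^1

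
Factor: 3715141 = 53^1*191^1 *367^1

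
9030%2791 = 657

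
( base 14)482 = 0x382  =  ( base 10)898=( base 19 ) 295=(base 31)SU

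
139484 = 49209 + 90275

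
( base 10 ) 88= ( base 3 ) 10021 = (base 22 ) 40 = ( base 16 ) 58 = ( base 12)74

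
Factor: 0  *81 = 0^1= 0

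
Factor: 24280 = 2^3* 5^1*607^1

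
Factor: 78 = 2^1*3^1*13^1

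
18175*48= 872400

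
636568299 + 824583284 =1461151583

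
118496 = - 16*(-7406)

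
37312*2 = 74624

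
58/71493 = 58/71493 = 0.00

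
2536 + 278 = 2814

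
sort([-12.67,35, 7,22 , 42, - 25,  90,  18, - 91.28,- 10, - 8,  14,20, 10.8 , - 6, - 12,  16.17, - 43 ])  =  [ - 91.28, - 43, - 25, - 12.67, - 12, - 10,-8, - 6,7,  10.8, 14,16.17, 18,  20,22,  35, 42, 90 ] 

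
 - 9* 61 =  - 549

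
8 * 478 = 3824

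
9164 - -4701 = 13865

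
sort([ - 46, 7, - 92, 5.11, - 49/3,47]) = [ - 92, - 46, - 49/3,5.11, 7, 47 ]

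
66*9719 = 641454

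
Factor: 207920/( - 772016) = -5^1*7^( - 1)*23^1*61^(  -  1 ) = -115/427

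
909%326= 257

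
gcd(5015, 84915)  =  85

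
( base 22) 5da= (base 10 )2716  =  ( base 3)10201121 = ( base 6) 20324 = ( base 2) 101010011100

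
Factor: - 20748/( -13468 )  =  3^1*19^1 * 37^(-1)= 57/37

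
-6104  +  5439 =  - 665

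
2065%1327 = 738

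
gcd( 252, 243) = 9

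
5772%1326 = 468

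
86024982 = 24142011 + 61882971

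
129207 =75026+54181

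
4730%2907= 1823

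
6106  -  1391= 4715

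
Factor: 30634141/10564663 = 233^1*131477^1*10564663^( - 1)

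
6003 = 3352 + 2651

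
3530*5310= 18744300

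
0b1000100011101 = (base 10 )4381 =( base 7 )15526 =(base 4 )1010131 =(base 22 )913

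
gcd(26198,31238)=2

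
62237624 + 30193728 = 92431352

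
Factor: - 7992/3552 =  - 2^( - 2)*3^2  =  - 9/4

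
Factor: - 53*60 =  - 3180 =- 2^2*3^1 * 5^1  *53^1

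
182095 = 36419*5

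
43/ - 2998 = - 43/2998 = - 0.01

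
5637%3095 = 2542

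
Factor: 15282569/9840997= 89^( - 1 )*971^1 * 15739^1*110573^(  -  1)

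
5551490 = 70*79307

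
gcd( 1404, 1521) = 117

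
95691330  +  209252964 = 304944294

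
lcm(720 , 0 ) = 0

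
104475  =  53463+51012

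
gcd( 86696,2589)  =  1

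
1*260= 260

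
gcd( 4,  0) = 4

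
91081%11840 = 8201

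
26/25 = 1 + 1/25 = 1.04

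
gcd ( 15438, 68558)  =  166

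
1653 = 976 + 677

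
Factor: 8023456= 2^5*7^3 *17^1*43^1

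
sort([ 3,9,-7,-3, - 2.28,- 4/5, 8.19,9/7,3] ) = [ - 7,  -  3, - 2.28, - 4/5, 9/7  ,  3,  3, 8.19,9 ] 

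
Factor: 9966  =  2^1 *3^1*11^1* 151^1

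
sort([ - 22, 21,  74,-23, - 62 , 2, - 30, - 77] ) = [- 77,- 62, - 30, - 23,- 22, 2, 21,  74 ] 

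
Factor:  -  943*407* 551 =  - 211474351 = - 11^1*19^1*23^1*29^1*37^1*41^1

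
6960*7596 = 52868160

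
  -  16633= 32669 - 49302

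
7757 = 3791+3966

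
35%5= 0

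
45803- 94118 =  - 48315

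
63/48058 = 63/48058 = 0.00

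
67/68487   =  67/68487 = 0.00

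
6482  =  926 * 7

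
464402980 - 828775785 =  - 364372805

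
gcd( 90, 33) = 3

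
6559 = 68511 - 61952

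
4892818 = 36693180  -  31800362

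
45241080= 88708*510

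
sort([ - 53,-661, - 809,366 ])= [ - 809,-661, - 53, 366 ] 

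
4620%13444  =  4620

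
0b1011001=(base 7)155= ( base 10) 89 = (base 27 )38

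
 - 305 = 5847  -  6152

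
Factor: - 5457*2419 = -13200483 = - 3^1*17^1*41^1*59^1*107^1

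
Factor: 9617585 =5^1*709^1  *2713^1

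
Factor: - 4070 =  - 2^1 * 5^1 *11^1*37^1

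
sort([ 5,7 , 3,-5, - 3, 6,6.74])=[ - 5, - 3, 3, 5,6,6.74 , 7]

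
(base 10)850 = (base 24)1ba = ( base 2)1101010010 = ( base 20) 22A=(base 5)11400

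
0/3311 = 0 = 0.00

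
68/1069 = 68/1069 =0.06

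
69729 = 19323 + 50406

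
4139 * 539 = 2230921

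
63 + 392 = 455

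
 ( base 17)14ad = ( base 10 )6252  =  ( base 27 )8FF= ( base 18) 1156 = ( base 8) 14154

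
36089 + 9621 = 45710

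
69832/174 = 1204/3 =401.33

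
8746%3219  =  2308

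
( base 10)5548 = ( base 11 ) 4194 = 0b1010110101100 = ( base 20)dh8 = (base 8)12654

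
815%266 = 17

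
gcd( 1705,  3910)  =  5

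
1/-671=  - 1 + 670/671 = -0.00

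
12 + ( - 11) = 1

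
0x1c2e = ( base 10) 7214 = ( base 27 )9O5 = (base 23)def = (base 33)6kk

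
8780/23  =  381 + 17/23 =381.74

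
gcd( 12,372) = 12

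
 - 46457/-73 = 46457/73 = 636.40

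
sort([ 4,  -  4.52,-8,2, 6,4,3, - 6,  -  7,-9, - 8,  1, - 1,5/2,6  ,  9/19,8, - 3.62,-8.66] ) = [ - 9  , - 8.66,- 8, - 8, - 7, -6, - 4.52,  -  3.62, -1,  9/19,1,2, 5/2, 3 , 4, 4,6, 6,  8 ]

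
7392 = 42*176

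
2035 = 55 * 37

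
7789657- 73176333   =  -65386676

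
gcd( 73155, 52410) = 15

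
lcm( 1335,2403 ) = 12015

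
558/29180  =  279/14590 = 0.02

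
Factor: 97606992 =2^4*3^1 * 7^1*290497^1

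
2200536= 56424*39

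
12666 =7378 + 5288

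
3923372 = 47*83476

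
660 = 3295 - 2635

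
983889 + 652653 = 1636542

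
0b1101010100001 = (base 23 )CK9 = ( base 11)5138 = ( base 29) 832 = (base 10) 6817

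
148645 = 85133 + 63512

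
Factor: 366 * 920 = 336720 = 2^4*3^1*5^1*23^1*61^1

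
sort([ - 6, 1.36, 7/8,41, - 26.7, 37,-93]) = [-93 , - 26.7,-6, 7/8 , 1.36,  37,41] 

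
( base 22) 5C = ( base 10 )122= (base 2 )1111010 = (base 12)A2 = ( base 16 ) 7a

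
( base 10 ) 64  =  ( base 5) 224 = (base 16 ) 40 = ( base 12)54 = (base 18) 3a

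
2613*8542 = 22320246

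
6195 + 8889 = 15084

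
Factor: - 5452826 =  - 2^1*947^1 * 2879^1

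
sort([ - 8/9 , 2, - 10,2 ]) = [ - 10, - 8/9, 2, 2]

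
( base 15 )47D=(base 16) 3fa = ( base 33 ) US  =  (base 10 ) 1018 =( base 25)1FI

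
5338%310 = 68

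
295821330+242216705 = 538038035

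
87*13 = 1131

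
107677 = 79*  1363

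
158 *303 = 47874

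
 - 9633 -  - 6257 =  - 3376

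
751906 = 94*7999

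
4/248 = 1/62 = 0.02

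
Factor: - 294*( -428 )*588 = 2^5*3^2 * 7^4*107^1 = 73989216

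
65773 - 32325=33448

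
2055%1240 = 815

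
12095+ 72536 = 84631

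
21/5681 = 21/5681 = 0.00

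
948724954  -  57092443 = 891632511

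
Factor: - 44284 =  -2^2*11071^1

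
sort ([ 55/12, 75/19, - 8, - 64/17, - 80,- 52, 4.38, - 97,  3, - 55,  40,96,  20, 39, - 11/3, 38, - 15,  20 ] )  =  [- 97, - 80, - 55, - 52, - 15,-8, - 64/17, - 11/3,3, 75/19, 4.38, 55/12,20,20, 38,39, 40, 96] 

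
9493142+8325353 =17818495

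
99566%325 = 116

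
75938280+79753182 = 155691462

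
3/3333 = 1/1111 = 0.00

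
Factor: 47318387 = 41^1*157^1 * 7351^1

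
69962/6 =34981/3 = 11660.33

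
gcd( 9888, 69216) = 9888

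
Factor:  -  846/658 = -9/7 = - 3^2  *  7^( - 1)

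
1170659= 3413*343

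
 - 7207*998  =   - 7192586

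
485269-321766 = 163503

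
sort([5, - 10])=[-10, 5 ] 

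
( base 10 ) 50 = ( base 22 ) 26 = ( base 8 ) 62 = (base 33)1h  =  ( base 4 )302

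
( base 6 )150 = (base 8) 102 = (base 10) 66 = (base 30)26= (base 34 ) 1W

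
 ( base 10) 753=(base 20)1HD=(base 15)353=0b1011110001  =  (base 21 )1ei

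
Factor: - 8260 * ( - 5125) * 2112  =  89406240000 = 2^8 *3^1*5^4*7^1 *11^1 *41^1 * 59^1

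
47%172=47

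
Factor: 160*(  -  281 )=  - 44960=-2^5*5^1 * 281^1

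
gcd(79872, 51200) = 2048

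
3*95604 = 286812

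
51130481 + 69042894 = 120173375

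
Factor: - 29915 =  - 5^1*31^1*193^1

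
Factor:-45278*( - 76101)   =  3445701078 = 2^1*3^1 * 22639^1 * 25367^1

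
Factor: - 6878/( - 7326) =3^( - 2)*11^( - 1)*19^1*37^ ( - 1)*181^1 = 3439/3663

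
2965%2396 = 569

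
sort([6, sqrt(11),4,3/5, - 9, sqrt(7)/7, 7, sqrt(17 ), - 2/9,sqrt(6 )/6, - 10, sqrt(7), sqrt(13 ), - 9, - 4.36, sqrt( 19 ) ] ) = [-10,-9, - 9, - 4.36, - 2/9, sqrt( 7)/7,sqrt( 6)/6, 3/5, sqrt(7),sqrt ( 11), sqrt(13),4, sqrt( 17), sqrt( 19),6,  7 ] 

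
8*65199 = 521592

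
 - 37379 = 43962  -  81341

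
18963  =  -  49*( - 387) 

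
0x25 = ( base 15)27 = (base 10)37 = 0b100101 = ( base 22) 1f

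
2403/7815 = 801/2605=0.31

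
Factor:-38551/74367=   -3^( - 2)*19^1*2029^1*8263^ ( - 1 ) 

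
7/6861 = 7/6861 = 0.00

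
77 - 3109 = -3032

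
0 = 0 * 9492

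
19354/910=21  +  122/455= 21.27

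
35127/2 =35127/2 = 17563.50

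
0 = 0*301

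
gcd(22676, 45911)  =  1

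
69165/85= 13833/17 =813.71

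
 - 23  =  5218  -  5241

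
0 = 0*99774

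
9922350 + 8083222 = 18005572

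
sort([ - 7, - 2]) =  [ - 7, - 2]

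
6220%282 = 16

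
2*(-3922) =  - 7844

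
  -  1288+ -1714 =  - 3002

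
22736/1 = 22736 =22736.00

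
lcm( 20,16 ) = 80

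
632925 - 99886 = 533039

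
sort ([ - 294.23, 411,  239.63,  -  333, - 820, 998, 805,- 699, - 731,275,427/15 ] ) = [ - 820 , - 731, - 699, - 333, - 294.23 , 427/15,239.63,275,411,805, 998 ] 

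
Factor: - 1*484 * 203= -2^2*7^1 * 11^2  *29^1 =-  98252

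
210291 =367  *573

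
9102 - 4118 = 4984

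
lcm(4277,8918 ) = 419146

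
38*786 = 29868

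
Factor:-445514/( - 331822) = 251^( - 1)*337^1 = 337/251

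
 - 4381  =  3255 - 7636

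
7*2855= 19985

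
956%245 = 221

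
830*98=81340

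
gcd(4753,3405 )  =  1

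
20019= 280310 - 260291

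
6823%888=607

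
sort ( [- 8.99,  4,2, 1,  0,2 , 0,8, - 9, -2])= [ - 9, - 8.99 , - 2,0, 0,1,2 , 2, 4,8 ]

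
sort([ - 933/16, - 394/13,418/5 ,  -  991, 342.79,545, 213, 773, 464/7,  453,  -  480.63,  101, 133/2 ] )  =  [-991, - 480.63,-933/16  ,-394/13, 464/7,133/2,418/5 , 101, 213, 342.79 , 453 , 545, 773]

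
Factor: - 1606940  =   - 2^2*5^1*80347^1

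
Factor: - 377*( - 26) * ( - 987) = -2^1*3^1*7^1 * 13^2* 29^1 * 47^1= -9674574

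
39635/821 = 48  +  227/821 = 48.28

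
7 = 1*7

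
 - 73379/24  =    -  73379/24 = -3057.46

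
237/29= 237/29 = 8.17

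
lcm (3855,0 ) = 0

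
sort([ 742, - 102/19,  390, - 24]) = [ - 24, - 102/19, 390, 742] 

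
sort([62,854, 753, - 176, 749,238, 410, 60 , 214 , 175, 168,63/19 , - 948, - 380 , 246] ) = [-948,-380, - 176,63/19 , 60,62 , 168,175,214,  238 , 246, 410, 749 , 753, 854] 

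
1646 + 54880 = 56526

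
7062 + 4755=11817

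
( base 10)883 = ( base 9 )1181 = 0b1101110011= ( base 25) 1a8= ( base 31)SF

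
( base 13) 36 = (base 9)50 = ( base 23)1m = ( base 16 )2D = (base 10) 45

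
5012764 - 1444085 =3568679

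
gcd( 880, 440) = 440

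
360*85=30600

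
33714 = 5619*6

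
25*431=10775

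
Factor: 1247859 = 3^3*113^1*409^1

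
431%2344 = 431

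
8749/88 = 8749/88 = 99.42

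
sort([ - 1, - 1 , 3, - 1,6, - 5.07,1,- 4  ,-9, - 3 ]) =[ - 9,  -  5.07, -4, - 3, - 1, - 1, - 1, 1,3, 6 ] 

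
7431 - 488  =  6943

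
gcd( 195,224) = 1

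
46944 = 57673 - 10729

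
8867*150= 1330050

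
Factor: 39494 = 2^1*7^2*13^1*31^1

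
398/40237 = 398/40237 = 0.01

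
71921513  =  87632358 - 15710845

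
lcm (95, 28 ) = 2660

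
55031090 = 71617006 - 16585916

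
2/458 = 1/229 = 0.00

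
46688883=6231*7493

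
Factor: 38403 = 3^2*17^1*251^1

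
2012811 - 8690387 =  - 6677576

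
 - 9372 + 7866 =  - 1506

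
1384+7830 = 9214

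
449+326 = 775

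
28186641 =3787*7443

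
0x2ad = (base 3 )221101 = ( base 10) 685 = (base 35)JK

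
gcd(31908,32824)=4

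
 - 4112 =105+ - 4217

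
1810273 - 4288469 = -2478196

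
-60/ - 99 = 20/33 = 0.61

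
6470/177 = 36 + 98/177 = 36.55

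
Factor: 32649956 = 2^2 * 8162489^1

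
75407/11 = 6855 +2/11=6855.18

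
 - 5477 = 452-5929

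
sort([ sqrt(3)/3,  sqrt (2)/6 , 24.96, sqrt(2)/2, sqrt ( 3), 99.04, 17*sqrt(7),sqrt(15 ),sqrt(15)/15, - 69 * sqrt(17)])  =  [ - 69 *sqrt(17 ), sqrt(2) /6, sqrt(15)/15, sqrt(3)/3,sqrt ( 2 ) /2, sqrt(3) , sqrt( 15 ),24.96,  17*sqrt(7 ), 99.04]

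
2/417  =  2/417 = 0.00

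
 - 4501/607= - 4501/607 = -  7.42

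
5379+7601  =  12980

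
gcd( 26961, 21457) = 43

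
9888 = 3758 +6130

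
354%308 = 46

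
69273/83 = 834 + 51/83 =834.61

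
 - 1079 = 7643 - 8722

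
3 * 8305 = 24915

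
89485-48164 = 41321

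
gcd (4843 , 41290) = 1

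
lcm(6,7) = 42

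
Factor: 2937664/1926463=2^6*7^( - 1 ) * 11^(-1)*127^( - 1) * 233^1  =  14912/9779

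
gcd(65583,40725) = 9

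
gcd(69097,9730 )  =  7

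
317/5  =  317/5 = 63.40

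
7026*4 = 28104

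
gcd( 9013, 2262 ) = 1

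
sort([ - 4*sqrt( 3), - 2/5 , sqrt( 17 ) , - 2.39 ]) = [ - 4*sqrt( 3), - 2.39,-2/5, sqrt (17) ] 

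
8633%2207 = 2012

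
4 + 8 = 12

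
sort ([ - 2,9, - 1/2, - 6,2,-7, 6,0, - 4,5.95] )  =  [ -7, - 6, - 4,-2, - 1/2, 0, 2,5.95,6,9]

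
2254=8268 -6014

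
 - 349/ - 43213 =349/43213 =0.01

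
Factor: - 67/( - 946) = 2^( - 1)*11^( - 1 )*43^( - 1)*67^1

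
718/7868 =359/3934  =  0.09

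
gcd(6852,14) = 2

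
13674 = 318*43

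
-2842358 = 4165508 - 7007866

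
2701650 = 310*8715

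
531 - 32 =499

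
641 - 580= 61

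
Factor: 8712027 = 3^2*968003^1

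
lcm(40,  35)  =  280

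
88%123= 88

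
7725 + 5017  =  12742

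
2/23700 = 1/11850  =  0.00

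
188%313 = 188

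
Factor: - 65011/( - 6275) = 5^( - 2)* 251^ ( - 1 )*65011^1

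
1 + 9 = 10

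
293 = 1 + 292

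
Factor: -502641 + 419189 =  -  2^2*31^1*673^1 = - 83452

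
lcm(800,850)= 13600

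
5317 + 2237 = 7554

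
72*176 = 12672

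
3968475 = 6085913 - 2117438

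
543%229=85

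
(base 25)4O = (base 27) 4G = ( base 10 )124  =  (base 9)147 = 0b1111100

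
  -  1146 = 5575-6721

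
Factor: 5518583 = 7^1*788369^1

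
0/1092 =0 = 0.00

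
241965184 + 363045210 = 605010394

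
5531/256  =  5531/256 = 21.61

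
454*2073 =941142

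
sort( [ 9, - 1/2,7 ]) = [ - 1/2,7,9]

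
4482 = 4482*1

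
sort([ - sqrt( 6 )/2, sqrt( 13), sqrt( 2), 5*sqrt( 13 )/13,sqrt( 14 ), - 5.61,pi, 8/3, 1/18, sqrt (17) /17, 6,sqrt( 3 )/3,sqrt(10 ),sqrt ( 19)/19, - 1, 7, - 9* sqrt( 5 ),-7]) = [-9 * sqrt(5) ,  -  7,  -  5.61, - sqrt( 6) /2, - 1, 1/18, sqrt( 19) /19, sqrt( 17 )/17, sqrt( 3 ) /3,  5*sqrt( 13) /13,sqrt( 2),8/3, pi, sqrt (10 ), sqrt (13 ),sqrt(14),6, 7 ]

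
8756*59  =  516604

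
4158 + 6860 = 11018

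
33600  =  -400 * ( -84 )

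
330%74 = 34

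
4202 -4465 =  - 263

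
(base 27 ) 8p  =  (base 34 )73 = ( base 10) 241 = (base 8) 361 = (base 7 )463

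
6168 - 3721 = 2447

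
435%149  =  137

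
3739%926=35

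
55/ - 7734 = - 55/7734 = - 0.01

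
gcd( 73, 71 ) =1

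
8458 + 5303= 13761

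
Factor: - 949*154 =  - 146146  =  - 2^1*7^1*11^1*13^1*73^1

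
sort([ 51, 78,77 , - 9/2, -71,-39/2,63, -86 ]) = [ - 86,- 71, - 39/2, - 9/2 , 51,63,77,78 ] 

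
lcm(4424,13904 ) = 97328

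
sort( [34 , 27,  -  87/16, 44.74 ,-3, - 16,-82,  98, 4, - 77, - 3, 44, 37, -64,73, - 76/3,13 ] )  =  [ - 82, - 77, - 64, - 76/3,  -  16, - 87/16, - 3, - 3,4,13,  27,34, 37, 44 , 44.74, 73 , 98]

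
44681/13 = 3437=3437.00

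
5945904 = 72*82582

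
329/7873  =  329/7873= 0.04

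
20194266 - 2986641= 17207625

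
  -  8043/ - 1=8043 + 0/1= 8043.00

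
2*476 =952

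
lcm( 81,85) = 6885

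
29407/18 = 1633 + 13/18 =1633.72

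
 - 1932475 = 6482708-8415183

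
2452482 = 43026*57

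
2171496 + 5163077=7334573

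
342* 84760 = 28987920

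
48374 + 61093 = 109467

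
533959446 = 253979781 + 279979665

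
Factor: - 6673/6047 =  - 6047^( - 1)*6673^1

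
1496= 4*374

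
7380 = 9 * 820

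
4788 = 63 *76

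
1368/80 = 171/10 =17.10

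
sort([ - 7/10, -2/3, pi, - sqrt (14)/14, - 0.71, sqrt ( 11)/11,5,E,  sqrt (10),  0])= [-0.71, - 7/10, - 2/3, - sqrt(14 ) /14, 0, sqrt( 11)/11,E,pi,sqrt(10),5]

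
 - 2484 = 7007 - 9491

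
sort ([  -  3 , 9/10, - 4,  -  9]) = [ - 9, - 4, - 3, 9/10]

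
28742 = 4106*7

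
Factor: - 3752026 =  - 2^1*79^1*23747^1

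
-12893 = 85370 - 98263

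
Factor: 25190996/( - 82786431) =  - 2^2*3^(-1 )*7^(  -  2)* 13^( - 1)*43321^( - 1)*6297749^1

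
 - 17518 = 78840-96358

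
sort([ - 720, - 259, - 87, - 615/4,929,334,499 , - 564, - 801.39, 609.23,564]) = [ - 801.39,-720 , -564,  -  259, - 615/4, - 87,334, 499 , 564 , 609.23 , 929 ] 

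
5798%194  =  172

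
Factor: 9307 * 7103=41^1 * 227^1 * 7103^1 = 66107621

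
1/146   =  1/146= 0.01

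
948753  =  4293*221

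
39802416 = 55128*722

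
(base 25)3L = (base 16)60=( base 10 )96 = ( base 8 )140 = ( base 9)116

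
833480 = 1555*536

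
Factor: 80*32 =2^9*5^1   =  2560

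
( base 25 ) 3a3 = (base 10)2128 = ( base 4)201100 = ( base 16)850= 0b100001010000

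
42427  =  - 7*( - 6061)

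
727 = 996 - 269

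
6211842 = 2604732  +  3607110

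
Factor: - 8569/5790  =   - 2^( - 1)*3^( - 1)*5^( - 1)*11^1 * 19^1*41^1*193^( - 1) 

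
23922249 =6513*3673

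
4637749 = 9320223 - 4682474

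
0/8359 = 0=0.00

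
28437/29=980 + 17/29 = 980.59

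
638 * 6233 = 3976654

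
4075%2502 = 1573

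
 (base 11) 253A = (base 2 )110011101110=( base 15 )EAA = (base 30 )3KA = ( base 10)3310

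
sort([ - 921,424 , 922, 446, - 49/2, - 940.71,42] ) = [- 940.71, -921,  -  49/2, 42,424, 446, 922 ] 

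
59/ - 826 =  - 1  +  13/14=- 0.07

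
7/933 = 7/933 = 0.01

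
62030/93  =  62030/93= 666.99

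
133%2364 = 133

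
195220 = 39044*5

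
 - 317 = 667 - 984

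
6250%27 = 13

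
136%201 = 136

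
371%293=78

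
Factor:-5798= -2^1*13^1*223^1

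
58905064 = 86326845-27421781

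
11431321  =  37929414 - 26498093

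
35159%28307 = 6852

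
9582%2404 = 2370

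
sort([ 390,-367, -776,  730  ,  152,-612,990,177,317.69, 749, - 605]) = [ - 776,-612,-605,  -  367 , 152,  177,317.69, 390 , 730 , 749,  990] 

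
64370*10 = 643700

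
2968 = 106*28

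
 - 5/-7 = 5/7 = 0.71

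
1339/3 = 446 + 1/3 = 446.33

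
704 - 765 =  - 61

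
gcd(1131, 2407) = 29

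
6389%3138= 113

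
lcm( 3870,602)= 27090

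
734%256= 222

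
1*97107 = 97107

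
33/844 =33/844 = 0.04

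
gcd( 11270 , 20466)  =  2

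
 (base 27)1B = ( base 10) 38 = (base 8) 46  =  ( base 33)15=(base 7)53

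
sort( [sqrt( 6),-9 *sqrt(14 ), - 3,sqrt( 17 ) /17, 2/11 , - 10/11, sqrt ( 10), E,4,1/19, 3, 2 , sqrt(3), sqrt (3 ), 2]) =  [  -  9*sqrt( 14 ), - 3, - 10/11, 1/19, 2/11, sqrt( 17 )/17, sqrt( 3), sqrt( 3 ),  2, 2 , sqrt(6),E, 3, sqrt(10 ), 4]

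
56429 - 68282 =  -  11853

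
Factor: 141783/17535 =283/35 = 5^( - 1)* 7^ ( - 1 ) * 283^1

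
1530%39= 9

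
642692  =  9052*71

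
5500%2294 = 912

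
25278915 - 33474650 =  - 8195735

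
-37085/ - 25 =1483 + 2/5 = 1483.40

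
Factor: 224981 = 157^1*1433^1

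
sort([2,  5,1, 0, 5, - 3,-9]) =[-9, - 3,0,1,2,5, 5] 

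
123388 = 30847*4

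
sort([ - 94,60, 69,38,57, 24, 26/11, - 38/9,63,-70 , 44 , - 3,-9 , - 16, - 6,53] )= [ - 94 , - 70, -16,-9, - 6 , - 38/9,-3,  26/11 , 24, 38 , 44, 53,57,  60,  63,69 ]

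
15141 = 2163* 7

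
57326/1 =57326   =  57326.00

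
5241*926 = 4853166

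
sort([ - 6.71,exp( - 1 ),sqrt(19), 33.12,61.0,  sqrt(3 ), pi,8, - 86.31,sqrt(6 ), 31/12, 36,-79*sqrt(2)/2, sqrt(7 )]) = [ - 86.31,- 79 * sqrt(2)/2, - 6.71,exp( - 1 ),sqrt( 3), sqrt(6),31/12 , sqrt( 7),pi, sqrt(19 ),8,33.12,  36,61.0]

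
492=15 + 477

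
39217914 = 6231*6294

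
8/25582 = 4/12791  =  0.00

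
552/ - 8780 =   -  138/2195=- 0.06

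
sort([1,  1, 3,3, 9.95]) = [1, 1, 3, 3, 9.95 ]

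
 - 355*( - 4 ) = 1420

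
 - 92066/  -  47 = 1958 + 40/47=1958.85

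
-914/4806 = -457/2403 = - 0.19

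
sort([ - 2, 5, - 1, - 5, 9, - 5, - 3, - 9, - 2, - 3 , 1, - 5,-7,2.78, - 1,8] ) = [ - 9, - 7,-5 , - 5 ,  -  5, - 3, -3,-2 , - 2, - 1 ,-1,  1, 2.78, 5 , 8,9 ] 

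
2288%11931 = 2288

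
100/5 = 20 = 20.00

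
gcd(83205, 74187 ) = 9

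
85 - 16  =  69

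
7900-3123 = 4777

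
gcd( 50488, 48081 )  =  1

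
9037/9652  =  9037/9652 = 0.94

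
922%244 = 190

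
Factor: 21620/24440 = 23/26 = 2^( - 1 )*13^( - 1)*23^1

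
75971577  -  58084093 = 17887484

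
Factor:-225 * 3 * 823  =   - 555525 = - 3^3*5^2 * 823^1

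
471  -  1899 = -1428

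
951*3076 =2925276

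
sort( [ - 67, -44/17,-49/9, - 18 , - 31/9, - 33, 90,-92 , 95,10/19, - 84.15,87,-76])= [ -92 ,-84.15,-76, - 67,-33,  -  18, - 49/9, - 31/9,-44/17,  10/19,87,90,95 ] 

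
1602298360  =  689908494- - 912389866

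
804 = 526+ 278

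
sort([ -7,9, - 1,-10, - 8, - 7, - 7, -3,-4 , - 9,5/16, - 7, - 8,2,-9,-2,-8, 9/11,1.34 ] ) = [ - 10,-9, - 9, - 8, -8  ,- 8,-7, - 7, - 7 , - 7,  -  4, - 3,- 2 , - 1,5/16, 9/11, 1.34 , 2, 9] 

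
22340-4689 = 17651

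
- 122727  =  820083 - 942810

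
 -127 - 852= - 979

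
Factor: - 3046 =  - 2^1*1523^1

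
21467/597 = 21467/597 = 35.96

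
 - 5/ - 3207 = 5/3207 = 0.00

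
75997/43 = 75997/43 = 1767.37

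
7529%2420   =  269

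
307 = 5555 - 5248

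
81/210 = 27/70=0.39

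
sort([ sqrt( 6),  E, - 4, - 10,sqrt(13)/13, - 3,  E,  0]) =[ - 10, - 4, - 3, 0, sqrt( 13) /13,sqrt( 6 ),E,E]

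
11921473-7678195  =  4243278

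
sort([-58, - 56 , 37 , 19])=[ - 58,-56, 19,37]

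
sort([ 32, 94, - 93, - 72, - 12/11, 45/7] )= [ - 93, - 72, - 12/11,45/7,32,94] 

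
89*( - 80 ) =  - 7120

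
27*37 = 999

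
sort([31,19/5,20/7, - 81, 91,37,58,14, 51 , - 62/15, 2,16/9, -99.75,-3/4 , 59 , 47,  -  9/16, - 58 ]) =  [-99.75, - 81,- 58 , - 62/15, - 3/4, - 9/16, 16/9, 2,  20/7,19/5 , 14,31,37, 47,51, 58, 59,91] 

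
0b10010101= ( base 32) 4L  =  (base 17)8d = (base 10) 149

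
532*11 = 5852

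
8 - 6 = 2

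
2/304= 1/152 = 0.01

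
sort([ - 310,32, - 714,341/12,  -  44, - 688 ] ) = [-714, - 688, - 310,- 44,341/12, 32] 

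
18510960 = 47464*390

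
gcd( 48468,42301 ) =7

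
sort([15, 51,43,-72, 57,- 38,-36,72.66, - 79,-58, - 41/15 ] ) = [ - 79, - 72, - 58, - 38,-36, - 41/15, 15,43,51,  57,72.66]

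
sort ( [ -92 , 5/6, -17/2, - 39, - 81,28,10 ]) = [ - 92, -81, - 39, - 17/2,5/6, 10,  28]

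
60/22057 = 60/22057= 0.00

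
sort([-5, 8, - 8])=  [ - 8 , -5, 8]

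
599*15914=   9532486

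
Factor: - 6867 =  - 3^2*7^1*109^1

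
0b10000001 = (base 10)129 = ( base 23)5E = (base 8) 201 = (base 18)73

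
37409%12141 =986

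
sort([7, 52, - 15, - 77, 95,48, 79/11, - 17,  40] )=[ - 77, - 17, - 15, 7,79/11, 40 , 48,52 , 95]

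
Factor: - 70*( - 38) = 2660= 2^2*5^1*7^1*19^1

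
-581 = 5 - 586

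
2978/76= 39  +  7/38 = 39.18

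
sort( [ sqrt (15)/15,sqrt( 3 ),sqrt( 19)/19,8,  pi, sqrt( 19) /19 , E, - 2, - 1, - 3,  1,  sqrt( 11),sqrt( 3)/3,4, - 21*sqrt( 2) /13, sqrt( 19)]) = [ - 3,-21 * sqrt( 2)/13, - 2, - 1,sqrt( 19) /19,sqrt( 19)/19,  sqrt(15)/15,sqrt( 3)/3,1,sqrt( 3 ), E , pi , sqrt( 11),4, sqrt( 19), 8]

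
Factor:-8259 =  - 3^1*2753^1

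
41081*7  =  287567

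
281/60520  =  281/60520=0.00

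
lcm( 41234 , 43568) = 2309104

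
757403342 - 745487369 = 11915973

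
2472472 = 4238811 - 1766339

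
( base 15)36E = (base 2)1100001011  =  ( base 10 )779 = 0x30b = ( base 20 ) 1ij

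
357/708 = 119/236= 0.50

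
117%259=117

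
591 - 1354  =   - 763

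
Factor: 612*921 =2^2*3^3*17^1*307^1 = 563652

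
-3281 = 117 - 3398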